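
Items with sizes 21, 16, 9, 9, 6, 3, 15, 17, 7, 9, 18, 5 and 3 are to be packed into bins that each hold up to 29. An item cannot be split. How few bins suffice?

Total = 21 + 18 + 17 + 16 + 15 + 9 + 9 + 9 + 7 + 6 + 5 + 3 + 3 = 138.
Lower bound: ⌈138/29⌉ = 5 bins.
A packing using 5 bins:
  bin 1: 21 + 7 = 28
  bin 2: 18 + 9 = 27
  bin 3: 17 + 9 + 3 = 29
  bin 4: 16 + 9 + 3 = 28
  bin 5: 15 + 6 + 5 = 26
This matches the lower bound, so 5 is optimal.

5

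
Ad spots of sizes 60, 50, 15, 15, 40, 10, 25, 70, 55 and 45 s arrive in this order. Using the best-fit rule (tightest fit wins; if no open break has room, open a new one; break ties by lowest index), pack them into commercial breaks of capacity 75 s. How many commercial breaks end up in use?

6

  60 → break 1 (new)  [load 60/75]
  50 → break 2 (new)  [load 50/75]
  15 → break 1  [load 75/75]
  15 → break 2  [load 65/75]
  40 → break 3 (new)  [load 40/75]
  10 → break 2  [load 75/75]
  25 → break 3  [load 65/75]
  70 → break 4 (new)  [load 70/75]
  55 → break 5 (new)  [load 55/75]
  45 → break 6 (new)  [load 45/75]
6 commercial breaks opened.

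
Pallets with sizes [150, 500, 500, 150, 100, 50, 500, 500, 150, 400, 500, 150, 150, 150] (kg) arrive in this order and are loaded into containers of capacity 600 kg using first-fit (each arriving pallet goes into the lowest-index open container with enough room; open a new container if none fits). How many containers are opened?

8

  150 → container 1 (new)  [load 150/600]
  500 → container 2 (new)  [load 500/600]
  500 → container 3 (new)  [load 500/600]
  150 → container 1  [load 300/600]
  100 → container 1  [load 400/600]
  50 → container 1  [load 450/600]
  500 → container 4 (new)  [load 500/600]
  500 → container 5 (new)  [load 500/600]
  150 → container 1  [load 600/600]
  400 → container 6 (new)  [load 400/600]
  500 → container 7 (new)  [load 500/600]
  150 → container 6  [load 550/600]
  150 → container 8 (new)  [load 150/600]
  150 → container 8  [load 300/600]
8 containers opened.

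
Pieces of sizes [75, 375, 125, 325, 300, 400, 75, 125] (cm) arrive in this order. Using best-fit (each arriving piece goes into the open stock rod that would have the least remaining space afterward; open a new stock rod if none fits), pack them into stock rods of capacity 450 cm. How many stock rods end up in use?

  75 → stock rod 1 (new)  [load 75/450]
  375 → stock rod 1  [load 450/450]
  125 → stock rod 2 (new)  [load 125/450]
  325 → stock rod 2  [load 450/450]
  300 → stock rod 3 (new)  [load 300/450]
  400 → stock rod 4 (new)  [load 400/450]
  75 → stock rod 3  [load 375/450]
  125 → stock rod 5 (new)  [load 125/450]
5 stock rods opened.

5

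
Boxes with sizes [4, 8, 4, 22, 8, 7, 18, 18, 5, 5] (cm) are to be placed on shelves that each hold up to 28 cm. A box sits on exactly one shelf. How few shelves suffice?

Total = 22 + 18 + 18 + 8 + 8 + 7 + 5 + 5 + 4 + 4 = 99 cm.
Lower bound: ⌈99/28⌉ = 4 shelves.
A packing using 4 shelves:
  shelf 1: 22 + 5 = 27
  shelf 2: 18 + 8 = 26
  shelf 3: 18 + 8 = 26
  shelf 4: 7 + 5 + 4 + 4 = 20
This matches the lower bound, so 4 is optimal.

4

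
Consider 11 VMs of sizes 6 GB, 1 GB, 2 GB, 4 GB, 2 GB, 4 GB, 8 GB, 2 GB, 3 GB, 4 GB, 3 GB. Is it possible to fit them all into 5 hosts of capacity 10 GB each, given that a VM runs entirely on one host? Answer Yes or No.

A valid assignment using 4 hosts:
  host 1: 8 + 2 = 10
  host 2: 6 + 4 = 10
  host 3: 4 + 4 + 2 = 10
  host 4: 3 + 3 + 2 + 1 = 9
That uses only 4 ≤ 5, so 5 hosts are enough.

Yes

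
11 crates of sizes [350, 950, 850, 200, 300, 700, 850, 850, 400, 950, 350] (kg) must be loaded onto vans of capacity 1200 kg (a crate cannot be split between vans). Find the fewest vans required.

6

Total = 950 + 950 + 850 + 850 + 850 + 700 + 400 + 350 + 350 + 300 + 200 = 6750 kg.
Lower bound: ⌈6750/1200⌉ = 6 vans.
A packing using 6 vans:
  van 1: 950 + 200 = 1150
  van 2: 950 = 950
  van 3: 850 + 350 = 1200
  van 4: 850 + 350 = 1200
  van 5: 850 + 300 = 1150
  van 6: 700 + 400 = 1100
This matches the lower bound, so 6 is optimal.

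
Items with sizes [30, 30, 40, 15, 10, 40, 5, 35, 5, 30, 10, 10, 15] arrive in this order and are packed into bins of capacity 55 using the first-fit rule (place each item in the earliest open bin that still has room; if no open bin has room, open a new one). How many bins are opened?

6

  30 → bin 1 (new)  [load 30/55]
  30 → bin 2 (new)  [load 30/55]
  40 → bin 3 (new)  [load 40/55]
  15 → bin 1  [load 45/55]
  10 → bin 1  [load 55/55]
  40 → bin 4 (new)  [load 40/55]
  5 → bin 2  [load 35/55]
  35 → bin 5 (new)  [load 35/55]
  5 → bin 2  [load 40/55]
  30 → bin 6 (new)  [load 30/55]
  10 → bin 2  [load 50/55]
  10 → bin 3  [load 50/55]
  15 → bin 4  [load 55/55]
6 bins opened.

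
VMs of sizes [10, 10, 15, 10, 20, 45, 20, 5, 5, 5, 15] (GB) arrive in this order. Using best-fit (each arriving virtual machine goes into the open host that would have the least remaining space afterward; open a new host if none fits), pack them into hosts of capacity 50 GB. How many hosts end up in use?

  10 → host 1 (new)  [load 10/50]
  10 → host 1  [load 20/50]
  15 → host 1  [load 35/50]
  10 → host 1  [load 45/50]
  20 → host 2 (new)  [load 20/50]
  45 → host 3 (new)  [load 45/50]
  20 → host 2  [load 40/50]
  5 → host 1  [load 50/50]
  5 → host 3  [load 50/50]
  5 → host 2  [load 45/50]
  15 → host 4 (new)  [load 15/50]
4 hosts opened.

4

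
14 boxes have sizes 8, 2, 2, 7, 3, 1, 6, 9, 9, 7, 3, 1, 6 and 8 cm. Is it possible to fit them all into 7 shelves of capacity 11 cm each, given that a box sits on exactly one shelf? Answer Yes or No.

Total = 72 cm; ⌈72/11⌉ = 7.
8 boxes each exceed half the capacity and cannot share a shelf, forcing at least 8 shelves.
At least 8 shelves are required, but only 7 are allowed.

No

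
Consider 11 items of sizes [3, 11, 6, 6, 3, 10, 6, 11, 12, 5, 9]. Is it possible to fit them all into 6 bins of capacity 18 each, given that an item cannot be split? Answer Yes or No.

A valid assignment using 5 bins:
  bin 1: 12 + 6 = 18
  bin 2: 11 + 6 = 17
  bin 3: 11 + 6 = 17
  bin 4: 10 + 5 + 3 = 18
  bin 5: 9 + 3 = 12
That uses only 5 ≤ 6, so 6 bins are enough.

Yes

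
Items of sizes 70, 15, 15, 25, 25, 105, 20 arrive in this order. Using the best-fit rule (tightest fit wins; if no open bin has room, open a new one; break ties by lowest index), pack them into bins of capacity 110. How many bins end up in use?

  70 → bin 1 (new)  [load 70/110]
  15 → bin 1  [load 85/110]
  15 → bin 1  [load 100/110]
  25 → bin 2 (new)  [load 25/110]
  25 → bin 2  [load 50/110]
  105 → bin 3 (new)  [load 105/110]
  20 → bin 2  [load 70/110]
3 bins opened.

3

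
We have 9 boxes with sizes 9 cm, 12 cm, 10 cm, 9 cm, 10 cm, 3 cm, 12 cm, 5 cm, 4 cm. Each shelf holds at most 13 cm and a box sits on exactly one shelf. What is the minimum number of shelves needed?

Total = 12 + 12 + 10 + 10 + 9 + 9 + 5 + 4 + 3 = 74 cm.
Lower bound: ⌈74/13⌉ = 6 shelves.
A packing using 7 shelves:
  shelf 1: 12 = 12
  shelf 2: 12 = 12
  shelf 3: 10 + 3 = 13
  shelf 4: 10 = 10
  shelf 5: 9 + 4 = 13
  shelf 6: 9 = 9
  shelf 7: 5 = 5
No arrangement into 6 shelves stays within capacity, so 7 is optimal.

7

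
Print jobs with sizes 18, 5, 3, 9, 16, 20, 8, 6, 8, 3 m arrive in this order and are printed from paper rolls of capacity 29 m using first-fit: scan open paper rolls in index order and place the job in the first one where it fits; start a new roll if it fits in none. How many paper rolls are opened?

  18 → roll 1 (new)  [load 18/29]
  5 → roll 1  [load 23/29]
  3 → roll 1  [load 26/29]
  9 → roll 2 (new)  [load 9/29]
  16 → roll 2  [load 25/29]
  20 → roll 3 (new)  [load 20/29]
  8 → roll 3  [load 28/29]
  6 → roll 4 (new)  [load 6/29]
  8 → roll 4  [load 14/29]
  3 → roll 1  [load 29/29]
4 paper rolls opened.

4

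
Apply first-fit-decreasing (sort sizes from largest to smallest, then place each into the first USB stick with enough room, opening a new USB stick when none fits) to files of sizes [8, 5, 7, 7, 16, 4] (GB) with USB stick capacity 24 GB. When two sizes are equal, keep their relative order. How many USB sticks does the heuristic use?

Sorted descending: 16, 8, 7, 7, 5, 4.
  16 → USB stick 1 (new)  [load 16/24]
  8 → USB stick 1  [load 24/24]
  7 → USB stick 2 (new)  [load 7/24]
  7 → USB stick 2  [load 14/24]
  5 → USB stick 2  [load 19/24]
  4 → USB stick 2  [load 23/24]
2 USB sticks opened.

2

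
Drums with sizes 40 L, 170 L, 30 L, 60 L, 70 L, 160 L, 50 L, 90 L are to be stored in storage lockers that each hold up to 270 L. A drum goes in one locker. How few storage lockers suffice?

3

Total = 170 + 160 + 90 + 70 + 60 + 50 + 40 + 30 = 670 L.
Lower bound: ⌈670/270⌉ = 3 storage lockers.
A packing using 3 storage lockers:
  locker 1: 170 + 90 = 260
  locker 2: 160 + 70 + 40 = 270
  locker 3: 60 + 50 + 30 = 140
This matches the lower bound, so 3 is optimal.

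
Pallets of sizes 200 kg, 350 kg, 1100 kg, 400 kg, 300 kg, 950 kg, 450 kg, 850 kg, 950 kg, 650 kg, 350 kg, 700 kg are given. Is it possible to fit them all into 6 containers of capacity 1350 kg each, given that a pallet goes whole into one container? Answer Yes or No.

A valid assignment using 6 containers:
  container 1: 1100 + 200 = 1300
  container 2: 950 + 400 = 1350
  container 3: 950 + 350 = 1300
  container 4: 850 + 450 = 1300
  container 5: 700 + 650 = 1350
  container 6: 350 + 300 = 650
Every load is within 1350 kg, so 6 containers suffice.

Yes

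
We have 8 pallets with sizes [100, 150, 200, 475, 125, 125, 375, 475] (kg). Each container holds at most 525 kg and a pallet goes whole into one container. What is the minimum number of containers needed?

5

Total = 475 + 475 + 375 + 200 + 150 + 125 + 125 + 100 = 2025 kg.
Lower bound: ⌈2025/525⌉ = 4 containers.
A packing using 5 containers:
  container 1: 475 = 475
  container 2: 475 = 475
  container 3: 375 + 150 = 525
  container 4: 200 + 125 + 125 = 450
  container 5: 100 = 100
No arrangement into 4 containers stays within capacity, so 5 is optimal.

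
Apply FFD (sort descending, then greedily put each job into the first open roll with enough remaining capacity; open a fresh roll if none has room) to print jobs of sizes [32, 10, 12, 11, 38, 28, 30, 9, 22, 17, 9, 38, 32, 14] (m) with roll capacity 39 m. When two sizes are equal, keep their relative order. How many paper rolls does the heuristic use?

Sorted descending: 38, 38, 32, 32, 30, 28, 22, 17, 14, 12, 11, 10, 9, 9.
  38 → roll 1 (new)  [load 38/39]
  38 → roll 2 (new)  [load 38/39]
  32 → roll 3 (new)  [load 32/39]
  32 → roll 4 (new)  [load 32/39]
  30 → roll 5 (new)  [load 30/39]
  28 → roll 6 (new)  [load 28/39]
  22 → roll 7 (new)  [load 22/39]
  17 → roll 7  [load 39/39]
  14 → roll 8 (new)  [load 14/39]
  12 → roll 8  [load 26/39]
  11 → roll 6  [load 39/39]
  10 → roll 8  [load 36/39]
  9 → roll 5  [load 39/39]
  9 → roll 9 (new)  [load 9/39]
9 paper rolls opened.

9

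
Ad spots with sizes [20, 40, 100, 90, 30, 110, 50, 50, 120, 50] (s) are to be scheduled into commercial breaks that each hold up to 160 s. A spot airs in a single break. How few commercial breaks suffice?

Total = 120 + 110 + 100 + 90 + 50 + 50 + 50 + 40 + 30 + 20 = 660 s.
Lower bound: ⌈660/160⌉ = 5 commercial breaks.
A packing using 5 commercial breaks:
  break 1: 120 + 40 = 160
  break 2: 110 + 50 = 160
  break 3: 100 + 50 = 150
  break 4: 90 + 50 + 20 = 160
  break 5: 30 = 30
This matches the lower bound, so 5 is optimal.

5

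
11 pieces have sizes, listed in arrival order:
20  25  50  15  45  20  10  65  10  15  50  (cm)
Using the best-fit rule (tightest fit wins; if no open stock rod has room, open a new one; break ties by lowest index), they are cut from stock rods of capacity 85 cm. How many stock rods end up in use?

  20 → stock rod 1 (new)  [load 20/85]
  25 → stock rod 1  [load 45/85]
  50 → stock rod 2 (new)  [load 50/85]
  15 → stock rod 2  [load 65/85]
  45 → stock rod 3 (new)  [load 45/85]
  20 → stock rod 2  [load 85/85]
  10 → stock rod 1  [load 55/85]
  65 → stock rod 4 (new)  [load 65/85]
  10 → stock rod 4  [load 75/85]
  15 → stock rod 1  [load 70/85]
  50 → stock rod 5 (new)  [load 50/85]
5 stock rods opened.

5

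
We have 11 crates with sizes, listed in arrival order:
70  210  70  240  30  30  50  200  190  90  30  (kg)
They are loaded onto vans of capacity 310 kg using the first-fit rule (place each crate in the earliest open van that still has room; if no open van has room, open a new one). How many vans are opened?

  70 → van 1 (new)  [load 70/310]
  210 → van 1  [load 280/310]
  70 → van 2 (new)  [load 70/310]
  240 → van 2  [load 310/310]
  30 → van 1  [load 310/310]
  30 → van 3 (new)  [load 30/310]
  50 → van 3  [load 80/310]
  200 → van 3  [load 280/310]
  190 → van 4 (new)  [load 190/310]
  90 → van 4  [load 280/310]
  30 → van 3  [load 310/310]
4 vans opened.

4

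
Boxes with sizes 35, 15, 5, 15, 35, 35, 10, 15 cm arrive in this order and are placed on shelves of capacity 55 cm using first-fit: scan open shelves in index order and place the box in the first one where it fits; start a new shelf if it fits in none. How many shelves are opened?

  35 → shelf 1 (new)  [load 35/55]
  15 → shelf 1  [load 50/55]
  5 → shelf 1  [load 55/55]
  15 → shelf 2 (new)  [load 15/55]
  35 → shelf 2  [load 50/55]
  35 → shelf 3 (new)  [load 35/55]
  10 → shelf 3  [load 45/55]
  15 → shelf 4 (new)  [load 15/55]
4 shelves opened.

4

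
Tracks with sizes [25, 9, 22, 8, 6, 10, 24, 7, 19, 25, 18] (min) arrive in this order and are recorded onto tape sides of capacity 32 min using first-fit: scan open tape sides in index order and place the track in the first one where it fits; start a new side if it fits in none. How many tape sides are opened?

  25 → side 1 (new)  [load 25/32]
  9 → side 2 (new)  [load 9/32]
  22 → side 2  [load 31/32]
  8 → side 3 (new)  [load 8/32]
  6 → side 1  [load 31/32]
  10 → side 3  [load 18/32]
  24 → side 4 (new)  [load 24/32]
  7 → side 3  [load 25/32]
  19 → side 5 (new)  [load 19/32]
  25 → side 6 (new)  [load 25/32]
  18 → side 7 (new)  [load 18/32]
7 tape sides opened.

7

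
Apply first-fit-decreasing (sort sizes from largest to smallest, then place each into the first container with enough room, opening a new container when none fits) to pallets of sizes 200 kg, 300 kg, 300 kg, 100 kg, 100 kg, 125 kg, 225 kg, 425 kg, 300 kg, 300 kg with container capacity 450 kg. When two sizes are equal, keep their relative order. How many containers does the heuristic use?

Sorted descending: 425, 300, 300, 300, 300, 225, 200, 125, 100, 100.
  425 → container 1 (new)  [load 425/450]
  300 → container 2 (new)  [load 300/450]
  300 → container 3 (new)  [load 300/450]
  300 → container 4 (new)  [load 300/450]
  300 → container 5 (new)  [load 300/450]
  225 → container 6 (new)  [load 225/450]
  200 → container 6  [load 425/450]
  125 → container 2  [load 425/450]
  100 → container 3  [load 400/450]
  100 → container 4  [load 400/450]
6 containers opened.

6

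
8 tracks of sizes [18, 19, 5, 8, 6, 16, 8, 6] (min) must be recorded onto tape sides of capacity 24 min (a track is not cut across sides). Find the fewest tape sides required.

Total = 19 + 18 + 16 + 8 + 8 + 6 + 6 + 5 = 86 min.
Lower bound: ⌈86/24⌉ = 4 tape sides.
A packing using 4 tape sides:
  side 1: 19 + 5 = 24
  side 2: 18 + 6 = 24
  side 3: 16 + 8 = 24
  side 4: 8 + 6 = 14
This matches the lower bound, so 4 is optimal.

4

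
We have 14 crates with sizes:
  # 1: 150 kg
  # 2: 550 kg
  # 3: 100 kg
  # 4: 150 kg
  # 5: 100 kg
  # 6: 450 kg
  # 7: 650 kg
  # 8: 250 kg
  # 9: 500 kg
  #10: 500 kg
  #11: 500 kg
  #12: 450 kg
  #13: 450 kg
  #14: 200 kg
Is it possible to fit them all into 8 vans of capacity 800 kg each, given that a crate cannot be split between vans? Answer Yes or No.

Yes

A valid assignment using 8 vans:
  van 1: 650 + 150 = 800
  van 2: 550 + 250 = 800
  van 3: 500 + 200 + 100 = 800
  van 4: 500 + 150 + 100 = 750
  van 5: 500 = 500
  van 6: 450 = 450
  van 7: 450 = 450
  van 8: 450 = 450
Every load is within 800 kg, so 8 vans suffice.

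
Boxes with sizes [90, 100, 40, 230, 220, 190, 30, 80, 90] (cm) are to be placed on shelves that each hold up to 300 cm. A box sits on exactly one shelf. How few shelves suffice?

4

Total = 230 + 220 + 190 + 100 + 90 + 90 + 80 + 40 + 30 = 1070 cm.
Lower bound: ⌈1070/300⌉ = 4 shelves.
A packing using 4 shelves:
  shelf 1: 230 + 40 + 30 = 300
  shelf 2: 220 + 80 = 300
  shelf 3: 190 + 100 = 290
  shelf 4: 90 + 90 = 180
This matches the lower bound, so 4 is optimal.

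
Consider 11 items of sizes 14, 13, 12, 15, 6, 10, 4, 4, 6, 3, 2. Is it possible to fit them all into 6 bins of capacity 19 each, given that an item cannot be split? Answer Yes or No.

Yes

A valid assignment using 5 bins:
  bin 1: 15 + 4 = 19
  bin 2: 14 + 4 = 18
  bin 3: 13 + 6 = 19
  bin 4: 12 + 6 = 18
  bin 5: 10 + 3 + 2 = 15
That uses only 5 ≤ 6, so 6 bins are enough.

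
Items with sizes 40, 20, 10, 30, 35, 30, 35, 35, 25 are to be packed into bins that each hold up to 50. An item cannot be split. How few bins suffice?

Total = 40 + 35 + 35 + 35 + 30 + 30 + 25 + 20 + 10 = 260.
Lower bound: ⌈260/50⌉ = 6 bins.
A packing using 7 bins:
  bin 1: 40 + 10 = 50
  bin 2: 35 = 35
  bin 3: 35 = 35
  bin 4: 35 = 35
  bin 5: 30 + 20 = 50
  bin 6: 30 = 30
  bin 7: 25 = 25
No arrangement into 6 bins stays within capacity, so 7 is optimal.

7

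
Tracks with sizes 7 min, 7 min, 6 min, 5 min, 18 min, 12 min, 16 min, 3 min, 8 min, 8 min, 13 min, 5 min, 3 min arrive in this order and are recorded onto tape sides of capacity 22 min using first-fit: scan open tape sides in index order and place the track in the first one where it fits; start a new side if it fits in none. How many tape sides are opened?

6

  7 → side 1 (new)  [load 7/22]
  7 → side 1  [load 14/22]
  6 → side 1  [load 20/22]
  5 → side 2 (new)  [load 5/22]
  18 → side 3 (new)  [load 18/22]
  12 → side 2  [load 17/22]
  16 → side 4 (new)  [load 16/22]
  3 → side 2  [load 20/22]
  8 → side 5 (new)  [load 8/22]
  8 → side 5  [load 16/22]
  13 → side 6 (new)  [load 13/22]
  5 → side 4  [load 21/22]
  3 → side 3  [load 21/22]
6 tape sides opened.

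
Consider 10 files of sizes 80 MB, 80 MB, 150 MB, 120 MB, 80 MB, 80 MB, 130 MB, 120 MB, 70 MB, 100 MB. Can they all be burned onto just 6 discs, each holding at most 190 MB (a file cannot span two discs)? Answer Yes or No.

Total = 1010 MB; ⌈1010/190⌉ = 6.
The bound of 6 does not rule out 6, but exhaustive search shows no assignment into 6 discs of capacity 190 MB exists — the minimum is 7.

No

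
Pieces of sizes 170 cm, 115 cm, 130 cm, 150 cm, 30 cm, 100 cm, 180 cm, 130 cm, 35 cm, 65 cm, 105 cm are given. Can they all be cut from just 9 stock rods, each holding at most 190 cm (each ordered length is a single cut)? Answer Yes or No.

A valid assignment using 8 stock rods:
  stock rod 1: 180 = 180
  stock rod 2: 170 = 170
  stock rod 3: 150 + 35 = 185
  stock rod 4: 130 + 30 = 160
  stock rod 5: 130 = 130
  stock rod 6: 115 + 65 = 180
  stock rod 7: 105 = 105
  stock rod 8: 100 = 100
That uses only 8 ≤ 9, so 9 stock rods are enough.

Yes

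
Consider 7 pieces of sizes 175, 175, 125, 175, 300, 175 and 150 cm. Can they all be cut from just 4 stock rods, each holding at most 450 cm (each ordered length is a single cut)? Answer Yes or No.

A valid assignment using 4 stock rods:
  stock rod 1: 300 + 150 = 450
  stock rod 2: 175 + 175 = 350
  stock rod 3: 175 + 175 = 350
  stock rod 4: 125 = 125
Every load is within 450 cm, so 4 stock rods suffice.

Yes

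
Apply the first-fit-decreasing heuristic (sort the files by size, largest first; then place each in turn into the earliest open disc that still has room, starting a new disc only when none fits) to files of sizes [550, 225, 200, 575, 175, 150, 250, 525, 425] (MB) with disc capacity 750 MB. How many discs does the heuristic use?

Sorted descending: 575, 550, 525, 425, 250, 225, 200, 175, 150.
  575 → disc 1 (new)  [load 575/750]
  550 → disc 2 (new)  [load 550/750]
  525 → disc 3 (new)  [load 525/750]
  425 → disc 4 (new)  [load 425/750]
  250 → disc 4  [load 675/750]
  225 → disc 3  [load 750/750]
  200 → disc 2  [load 750/750]
  175 → disc 1  [load 750/750]
  150 → disc 5 (new)  [load 150/750]
5 discs opened.

5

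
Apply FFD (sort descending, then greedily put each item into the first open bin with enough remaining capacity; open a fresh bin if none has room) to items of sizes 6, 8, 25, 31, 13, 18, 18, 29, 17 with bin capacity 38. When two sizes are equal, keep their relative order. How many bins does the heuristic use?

5

Sorted descending: 31, 29, 25, 18, 18, 17, 13, 8, 6.
  31 → bin 1 (new)  [load 31/38]
  29 → bin 2 (new)  [load 29/38]
  25 → bin 3 (new)  [load 25/38]
  18 → bin 4 (new)  [load 18/38]
  18 → bin 4  [load 36/38]
  17 → bin 5 (new)  [load 17/38]
  13 → bin 3  [load 38/38]
  8 → bin 2  [load 37/38]
  6 → bin 1  [load 37/38]
5 bins opened.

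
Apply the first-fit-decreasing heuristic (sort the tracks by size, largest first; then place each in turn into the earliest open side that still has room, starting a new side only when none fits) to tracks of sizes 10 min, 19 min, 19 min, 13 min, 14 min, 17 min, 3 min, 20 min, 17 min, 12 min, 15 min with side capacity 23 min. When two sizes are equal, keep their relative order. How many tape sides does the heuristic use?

Sorted descending: 20, 19, 19, 17, 17, 15, 14, 13, 12, 10, 3.
  20 → side 1 (new)  [load 20/23]
  19 → side 2 (new)  [load 19/23]
  19 → side 3 (new)  [load 19/23]
  17 → side 4 (new)  [load 17/23]
  17 → side 5 (new)  [load 17/23]
  15 → side 6 (new)  [load 15/23]
  14 → side 7 (new)  [load 14/23]
  13 → side 8 (new)  [load 13/23]
  12 → side 9 (new)  [load 12/23]
  10 → side 8  [load 23/23]
  3 → side 1  [load 23/23]
9 tape sides opened.

9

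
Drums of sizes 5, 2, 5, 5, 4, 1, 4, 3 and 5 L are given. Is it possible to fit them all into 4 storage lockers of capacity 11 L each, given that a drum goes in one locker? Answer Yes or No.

A valid assignment using 4 storage lockers:
  locker 1: 5 + 5 + 1 = 11
  locker 2: 5 + 5 = 10
  locker 3: 4 + 4 + 3 = 11
  locker 4: 2 = 2
Every load is within 11 L, so 4 storage lockers suffice.

Yes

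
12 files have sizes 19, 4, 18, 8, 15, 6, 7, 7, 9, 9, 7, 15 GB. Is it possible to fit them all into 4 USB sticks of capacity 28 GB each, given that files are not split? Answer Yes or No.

Total = 124 GB; ⌈124/28⌉ = 5.
At least 5 USB sticks are required, but only 4 are allowed.

No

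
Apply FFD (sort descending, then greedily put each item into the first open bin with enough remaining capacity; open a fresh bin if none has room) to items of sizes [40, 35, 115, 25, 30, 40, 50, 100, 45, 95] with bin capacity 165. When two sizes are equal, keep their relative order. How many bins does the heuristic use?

Sorted descending: 115, 100, 95, 50, 45, 40, 40, 35, 30, 25.
  115 → bin 1 (new)  [load 115/165]
  100 → bin 2 (new)  [load 100/165]
  95 → bin 3 (new)  [load 95/165]
  50 → bin 1  [load 165/165]
  45 → bin 2  [load 145/165]
  40 → bin 3  [load 135/165]
  40 → bin 4 (new)  [load 40/165]
  35 → bin 4  [load 75/165]
  30 → bin 3  [load 165/165]
  25 → bin 4  [load 100/165]
4 bins opened.

4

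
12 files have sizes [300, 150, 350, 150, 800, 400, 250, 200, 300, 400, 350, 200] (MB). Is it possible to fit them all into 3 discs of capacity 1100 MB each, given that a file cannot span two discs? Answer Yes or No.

No

Total = 3850 MB; ⌈3850/1100⌉ = 4.
At least 4 discs are required, but only 3 are allowed.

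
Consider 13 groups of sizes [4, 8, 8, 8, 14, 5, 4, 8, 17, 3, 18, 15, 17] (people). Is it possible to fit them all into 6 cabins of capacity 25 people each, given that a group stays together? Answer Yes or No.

A valid assignment using 6 cabins:
  cabin 1: 18 + 5 = 23
  cabin 2: 17 + 8 = 25
  cabin 3: 17 + 8 = 25
  cabin 4: 15 + 8 = 23
  cabin 5: 14 + 8 + 3 = 25
  cabin 6: 4 + 4 = 8
Every load is within 25 people, so 6 cabins suffice.

Yes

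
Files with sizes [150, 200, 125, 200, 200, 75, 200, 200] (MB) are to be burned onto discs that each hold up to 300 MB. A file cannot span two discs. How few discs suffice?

6

Total = 200 + 200 + 200 + 200 + 200 + 150 + 125 + 75 = 1350 MB.
Lower bound: ⌈1350/300⌉ = 5 discs.
A packing using 6 discs:
  disc 1: 200 + 75 = 275
  disc 2: 200 = 200
  disc 3: 200 = 200
  disc 4: 200 = 200
  disc 5: 200 = 200
  disc 6: 150 + 125 = 275
No arrangement into 5 discs stays within capacity, so 6 is optimal.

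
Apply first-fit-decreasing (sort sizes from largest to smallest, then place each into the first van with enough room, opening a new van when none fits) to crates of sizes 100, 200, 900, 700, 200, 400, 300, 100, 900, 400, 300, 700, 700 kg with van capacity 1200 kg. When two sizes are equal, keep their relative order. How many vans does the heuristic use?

Sorted descending: 900, 900, 700, 700, 700, 400, 400, 300, 300, 200, 200, 100, 100.
  900 → van 1 (new)  [load 900/1200]
  900 → van 2 (new)  [load 900/1200]
  700 → van 3 (new)  [load 700/1200]
  700 → van 4 (new)  [load 700/1200]
  700 → van 5 (new)  [load 700/1200]
  400 → van 3  [load 1100/1200]
  400 → van 4  [load 1100/1200]
  300 → van 1  [load 1200/1200]
  300 → van 2  [load 1200/1200]
  200 → van 5  [load 900/1200]
  200 → van 5  [load 1100/1200]
  100 → van 3  [load 1200/1200]
  100 → van 4  [load 1200/1200]
5 vans opened.

5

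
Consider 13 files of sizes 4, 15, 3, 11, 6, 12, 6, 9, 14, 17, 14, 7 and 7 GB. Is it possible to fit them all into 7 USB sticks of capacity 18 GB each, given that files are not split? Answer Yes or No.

No

Total = 125 GB; ⌈125/18⌉ = 7.
The bound of 7 does not rule out 7, but exhaustive search shows no assignment into 7 USB sticks of capacity 18 GB exists — the minimum is 8.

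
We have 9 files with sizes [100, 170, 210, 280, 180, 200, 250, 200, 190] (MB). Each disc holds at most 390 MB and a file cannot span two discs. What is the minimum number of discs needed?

5

Total = 280 + 250 + 210 + 200 + 200 + 190 + 180 + 170 + 100 = 1780 MB.
Lower bound: ⌈1780/390⌉ = 5 discs.
A packing using 5 discs:
  disc 1: 280 + 100 = 380
  disc 2: 250 = 250
  disc 3: 210 + 180 = 390
  disc 4: 200 + 190 = 390
  disc 5: 200 + 170 = 370
This matches the lower bound, so 5 is optimal.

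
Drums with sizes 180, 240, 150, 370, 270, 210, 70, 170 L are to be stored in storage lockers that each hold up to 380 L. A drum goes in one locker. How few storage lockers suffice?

5

Total = 370 + 270 + 240 + 210 + 180 + 170 + 150 + 70 = 1660 L.
Lower bound: ⌈1660/380⌉ = 5 storage lockers.
A packing using 5 storage lockers:
  locker 1: 370 = 370
  locker 2: 270 + 70 = 340
  locker 3: 240 = 240
  locker 4: 210 + 170 = 380
  locker 5: 180 + 150 = 330
This matches the lower bound, so 5 is optimal.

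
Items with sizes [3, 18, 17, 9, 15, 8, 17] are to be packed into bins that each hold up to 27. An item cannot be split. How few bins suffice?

4

Total = 18 + 17 + 17 + 15 + 9 + 8 + 3 = 87.
Lower bound: ⌈87/27⌉ = 4 bins.
A packing using 4 bins:
  bin 1: 18 + 9 = 27
  bin 2: 17 + 8 = 25
  bin 3: 17 + 3 = 20
  bin 4: 15 = 15
This matches the lower bound, so 4 is optimal.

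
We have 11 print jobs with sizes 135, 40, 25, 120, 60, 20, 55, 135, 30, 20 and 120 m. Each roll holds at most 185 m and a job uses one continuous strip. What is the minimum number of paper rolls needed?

Total = 135 + 135 + 120 + 120 + 60 + 55 + 40 + 30 + 25 + 20 + 20 = 760 m.
Lower bound: ⌈760/185⌉ = 5 paper rolls.
A packing using 5 paper rolls:
  roll 1: 135 + 40 = 175
  roll 2: 135 + 30 + 20 = 185
  roll 3: 120 + 60 = 180
  roll 4: 120 + 55 = 175
  roll 5: 25 + 20 = 45
This matches the lower bound, so 5 is optimal.

5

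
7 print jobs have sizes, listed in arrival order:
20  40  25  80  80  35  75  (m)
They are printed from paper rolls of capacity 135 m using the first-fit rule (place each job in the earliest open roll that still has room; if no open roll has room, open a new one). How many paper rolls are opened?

4

  20 → roll 1 (new)  [load 20/135]
  40 → roll 1  [load 60/135]
  25 → roll 1  [load 85/135]
  80 → roll 2 (new)  [load 80/135]
  80 → roll 3 (new)  [load 80/135]
  35 → roll 1  [load 120/135]
  75 → roll 4 (new)  [load 75/135]
4 paper rolls opened.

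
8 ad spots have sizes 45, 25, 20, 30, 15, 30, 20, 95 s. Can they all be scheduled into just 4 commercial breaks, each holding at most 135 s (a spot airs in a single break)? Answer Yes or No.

A valid assignment using 3 commercial breaks:
  break 1: 95 + 30 = 125
  break 2: 45 + 30 + 25 + 20 + 15 = 135
  break 3: 20 = 20
That uses only 3 ≤ 4, so 4 commercial breaks are enough.

Yes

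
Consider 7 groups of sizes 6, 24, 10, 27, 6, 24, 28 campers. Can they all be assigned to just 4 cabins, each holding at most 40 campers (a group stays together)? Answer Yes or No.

A valid assignment using 4 cabins:
  cabin 1: 28 + 10 = 38
  cabin 2: 27 + 6 + 6 = 39
  cabin 3: 24 = 24
  cabin 4: 24 = 24
Every load is within 40 campers, so 4 cabins suffice.

Yes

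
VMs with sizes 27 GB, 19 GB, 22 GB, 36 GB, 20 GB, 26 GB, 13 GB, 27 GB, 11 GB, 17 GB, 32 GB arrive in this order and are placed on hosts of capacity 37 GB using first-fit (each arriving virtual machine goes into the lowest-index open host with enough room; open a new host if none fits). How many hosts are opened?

  27 → host 1 (new)  [load 27/37]
  19 → host 2 (new)  [load 19/37]
  22 → host 3 (new)  [load 22/37]
  36 → host 4 (new)  [load 36/37]
  20 → host 5 (new)  [load 20/37]
  26 → host 6 (new)  [load 26/37]
  13 → host 2  [load 32/37]
  27 → host 7 (new)  [load 27/37]
  11 → host 3  [load 33/37]
  17 → host 5  [load 37/37]
  32 → host 8 (new)  [load 32/37]
8 hosts opened.

8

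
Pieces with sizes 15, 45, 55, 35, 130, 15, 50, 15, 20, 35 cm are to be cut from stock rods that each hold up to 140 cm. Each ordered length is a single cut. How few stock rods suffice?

4

Total = 130 + 55 + 50 + 45 + 35 + 35 + 20 + 15 + 15 + 15 = 415 cm.
Lower bound: ⌈415/140⌉ = 3 stock rods.
A packing using 4 stock rods:
  stock rod 1: 130 = 130
  stock rod 2: 55 + 50 + 35 = 140
  stock rod 3: 45 + 35 + 20 + 15 + 15 = 130
  stock rod 4: 15 = 15
No arrangement into 3 stock rods stays within capacity, so 4 is optimal.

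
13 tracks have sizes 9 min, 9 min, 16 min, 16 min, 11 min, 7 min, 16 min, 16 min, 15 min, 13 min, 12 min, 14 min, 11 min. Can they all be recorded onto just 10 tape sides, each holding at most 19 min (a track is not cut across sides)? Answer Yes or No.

Total = 165 min; ⌈165/19⌉ = 9.
10 tracks each exceed half the capacity and cannot share a side, forcing at least 10 tape sides.
The bound of 10 does not rule out 10, but exhaustive search shows no assignment into 10 tape sides of capacity 19 min exists — the minimum is 11.

No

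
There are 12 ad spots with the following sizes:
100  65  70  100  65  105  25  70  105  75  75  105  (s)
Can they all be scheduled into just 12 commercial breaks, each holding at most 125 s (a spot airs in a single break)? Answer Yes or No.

Yes

A valid assignment using 11 commercial breaks:
  break 1: 105 = 105
  break 2: 105 = 105
  break 3: 105 = 105
  break 4: 100 + 25 = 125
  break 5: 100 = 100
  break 6: 75 = 75
  break 7: 75 = 75
  break 8: 70 = 70
  break 9: 70 = 70
  break 10: 65 = 65
  break 11: 65 = 65
That uses only 11 ≤ 12, so 12 commercial breaks are enough.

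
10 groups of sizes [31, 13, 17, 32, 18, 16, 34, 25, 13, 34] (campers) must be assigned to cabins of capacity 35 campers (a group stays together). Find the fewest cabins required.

Total = 34 + 34 + 32 + 31 + 25 + 18 + 17 + 16 + 13 + 13 = 233 campers.
Lower bound: ⌈233/35⌉ = 7 cabins.
A packing using 8 cabins:
  cabin 1: 34 = 34
  cabin 2: 34 = 34
  cabin 3: 32 = 32
  cabin 4: 31 = 31
  cabin 5: 25 = 25
  cabin 6: 18 + 17 = 35
  cabin 7: 16 + 13 = 29
  cabin 8: 13 = 13
No arrangement into 7 cabins stays within capacity, so 8 is optimal.

8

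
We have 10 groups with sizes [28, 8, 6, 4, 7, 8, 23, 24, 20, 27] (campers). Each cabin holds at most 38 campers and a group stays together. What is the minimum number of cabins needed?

5

Total = 28 + 27 + 24 + 23 + 20 + 8 + 8 + 7 + 6 + 4 = 155 campers.
Lower bound: ⌈155/38⌉ = 5 cabins.
A packing using 5 cabins:
  cabin 1: 28 + 8 = 36
  cabin 2: 27 + 8 = 35
  cabin 3: 24 + 7 + 6 = 37
  cabin 4: 23 + 4 = 27
  cabin 5: 20 = 20
This matches the lower bound, so 5 is optimal.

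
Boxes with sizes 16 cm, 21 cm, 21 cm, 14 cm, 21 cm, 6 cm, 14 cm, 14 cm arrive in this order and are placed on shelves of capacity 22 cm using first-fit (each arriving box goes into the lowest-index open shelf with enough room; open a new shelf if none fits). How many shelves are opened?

7

  16 → shelf 1 (new)  [load 16/22]
  21 → shelf 2 (new)  [load 21/22]
  21 → shelf 3 (new)  [load 21/22]
  14 → shelf 4 (new)  [load 14/22]
  21 → shelf 5 (new)  [load 21/22]
  6 → shelf 1  [load 22/22]
  14 → shelf 6 (new)  [load 14/22]
  14 → shelf 7 (new)  [load 14/22]
7 shelves opened.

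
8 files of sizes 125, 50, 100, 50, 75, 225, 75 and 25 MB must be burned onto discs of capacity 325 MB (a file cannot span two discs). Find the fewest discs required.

Total = 225 + 125 + 100 + 75 + 75 + 50 + 50 + 25 = 725 MB.
Lower bound: ⌈725/325⌉ = 3 discs.
A packing using 3 discs:
  disc 1: 225 + 100 = 325
  disc 2: 125 + 75 + 75 + 50 = 325
  disc 3: 50 + 25 = 75
This matches the lower bound, so 3 is optimal.

3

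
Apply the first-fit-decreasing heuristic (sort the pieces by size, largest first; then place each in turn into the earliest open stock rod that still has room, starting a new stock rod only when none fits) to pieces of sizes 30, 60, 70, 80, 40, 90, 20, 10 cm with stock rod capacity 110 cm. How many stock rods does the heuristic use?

Sorted descending: 90, 80, 70, 60, 40, 30, 20, 10.
  90 → stock rod 1 (new)  [load 90/110]
  80 → stock rod 2 (new)  [load 80/110]
  70 → stock rod 3 (new)  [load 70/110]
  60 → stock rod 4 (new)  [load 60/110]
  40 → stock rod 3  [load 110/110]
  30 → stock rod 2  [load 110/110]
  20 → stock rod 1  [load 110/110]
  10 → stock rod 4  [load 70/110]
4 stock rods opened.

4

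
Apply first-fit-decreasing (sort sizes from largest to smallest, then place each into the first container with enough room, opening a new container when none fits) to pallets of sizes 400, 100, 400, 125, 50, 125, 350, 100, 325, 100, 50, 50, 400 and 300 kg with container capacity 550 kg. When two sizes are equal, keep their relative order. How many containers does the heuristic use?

6

Sorted descending: 400, 400, 400, 350, 325, 300, 125, 125, 100, 100, 100, 50, 50, 50.
  400 → container 1 (new)  [load 400/550]
  400 → container 2 (new)  [load 400/550]
  400 → container 3 (new)  [load 400/550]
  350 → container 4 (new)  [load 350/550]
  325 → container 5 (new)  [load 325/550]
  300 → container 6 (new)  [load 300/550]
  125 → container 1  [load 525/550]
  125 → container 2  [load 525/550]
  100 → container 3  [load 500/550]
  100 → container 4  [load 450/550]
  100 → container 4  [load 550/550]
  50 → container 3  [load 550/550]
  50 → container 5  [load 375/550]
  50 → container 5  [load 425/550]
6 containers opened.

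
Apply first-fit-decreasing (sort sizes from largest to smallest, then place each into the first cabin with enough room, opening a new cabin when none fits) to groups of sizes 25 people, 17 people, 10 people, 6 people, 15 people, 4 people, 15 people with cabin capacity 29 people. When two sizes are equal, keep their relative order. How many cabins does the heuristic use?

Sorted descending: 25, 17, 15, 15, 10, 6, 4.
  25 → cabin 1 (new)  [load 25/29]
  17 → cabin 2 (new)  [load 17/29]
  15 → cabin 3 (new)  [load 15/29]
  15 → cabin 4 (new)  [load 15/29]
  10 → cabin 2  [load 27/29]
  6 → cabin 3  [load 21/29]
  4 → cabin 1  [load 29/29]
4 cabins opened.

4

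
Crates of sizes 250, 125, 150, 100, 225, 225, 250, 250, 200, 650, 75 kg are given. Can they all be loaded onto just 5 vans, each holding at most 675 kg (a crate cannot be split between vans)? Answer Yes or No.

Yes

A valid assignment using 4 vans:
  van 1: 650 = 650
  van 2: 250 + 250 + 150 = 650
  van 3: 250 + 225 + 200 = 675
  van 4: 225 + 125 + 100 + 75 = 525
That uses only 4 ≤ 5, so 5 vans are enough.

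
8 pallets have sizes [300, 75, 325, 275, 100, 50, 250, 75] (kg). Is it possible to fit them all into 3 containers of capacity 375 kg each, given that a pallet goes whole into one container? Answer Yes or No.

Total = 1450 kg; ⌈1450/375⌉ = 4.
At least 4 containers are required, but only 3 are allowed.

No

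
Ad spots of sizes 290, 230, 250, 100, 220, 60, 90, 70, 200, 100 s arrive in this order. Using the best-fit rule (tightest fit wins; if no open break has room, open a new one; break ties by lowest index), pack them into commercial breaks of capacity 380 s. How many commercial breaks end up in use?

5

  290 → break 1 (new)  [load 290/380]
  230 → break 2 (new)  [load 230/380]
  250 → break 3 (new)  [load 250/380]
  100 → break 3  [load 350/380]
  220 → break 4 (new)  [load 220/380]
  60 → break 1  [load 350/380]
  90 → break 2  [load 320/380]
  70 → break 4  [load 290/380]
  200 → break 5 (new)  [load 200/380]
  100 → break 5  [load 300/380]
5 commercial breaks opened.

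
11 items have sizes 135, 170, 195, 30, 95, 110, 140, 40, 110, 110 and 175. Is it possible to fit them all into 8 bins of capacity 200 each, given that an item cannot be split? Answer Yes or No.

No

Total = 1310; ⌈1310/200⌉ = 7.
8 items each exceed half the capacity and cannot share a bin, forcing at least 8 bins.
The bound of 8 does not rule out 8, but exhaustive search shows no assignment into 8 bins of capacity 200 exists — the minimum is 9.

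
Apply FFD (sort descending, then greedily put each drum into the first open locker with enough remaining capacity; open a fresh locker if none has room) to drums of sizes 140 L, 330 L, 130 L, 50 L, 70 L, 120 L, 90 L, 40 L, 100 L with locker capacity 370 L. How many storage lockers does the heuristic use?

3

Sorted descending: 330, 140, 130, 120, 100, 90, 70, 50, 40.
  330 → locker 1 (new)  [load 330/370]
  140 → locker 2 (new)  [load 140/370]
  130 → locker 2  [load 270/370]
  120 → locker 3 (new)  [load 120/370]
  100 → locker 2  [load 370/370]
  90 → locker 3  [load 210/370]
  70 → locker 3  [load 280/370]
  50 → locker 3  [load 330/370]
  40 → locker 1  [load 370/370]
3 storage lockers opened.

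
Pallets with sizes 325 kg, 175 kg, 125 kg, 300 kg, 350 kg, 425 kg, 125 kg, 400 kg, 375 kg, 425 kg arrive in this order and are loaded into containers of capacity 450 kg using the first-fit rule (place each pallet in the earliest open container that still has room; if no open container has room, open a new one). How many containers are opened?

8

  325 → container 1 (new)  [load 325/450]
  175 → container 2 (new)  [load 175/450]
  125 → container 1  [load 450/450]
  300 → container 3 (new)  [load 300/450]
  350 → container 4 (new)  [load 350/450]
  425 → container 5 (new)  [load 425/450]
  125 → container 2  [load 300/450]
  400 → container 6 (new)  [load 400/450]
  375 → container 7 (new)  [load 375/450]
  425 → container 8 (new)  [load 425/450]
8 containers opened.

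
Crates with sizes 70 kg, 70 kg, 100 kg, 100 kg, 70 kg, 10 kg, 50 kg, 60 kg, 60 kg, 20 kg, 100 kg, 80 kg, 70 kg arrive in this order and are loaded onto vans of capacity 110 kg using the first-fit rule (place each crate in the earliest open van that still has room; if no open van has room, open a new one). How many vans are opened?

  70 → van 1 (new)  [load 70/110]
  70 → van 2 (new)  [load 70/110]
  100 → van 3 (new)  [load 100/110]
  100 → van 4 (new)  [load 100/110]
  70 → van 5 (new)  [load 70/110]
  10 → van 1  [load 80/110]
  50 → van 6 (new)  [load 50/110]
  60 → van 6  [load 110/110]
  60 → van 7 (new)  [load 60/110]
  20 → van 1  [load 100/110]
  100 → van 8 (new)  [load 100/110]
  80 → van 9 (new)  [load 80/110]
  70 → van 10 (new)  [load 70/110]
10 vans opened.

10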